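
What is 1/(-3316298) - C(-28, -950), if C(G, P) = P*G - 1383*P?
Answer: -4445331654101/3316298 ≈ -1.3405e+6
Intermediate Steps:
C(G, P) = -1383*P + G*P (C(G, P) = G*P - 1383*P = -1383*P + G*P)
1/(-3316298) - C(-28, -950) = 1/(-3316298) - (-950)*(-1383 - 28) = -1/3316298 - (-950)*(-1411) = -1/3316298 - 1*1340450 = -1/3316298 - 1340450 = -4445331654101/3316298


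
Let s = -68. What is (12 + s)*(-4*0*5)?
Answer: 0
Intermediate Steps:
(12 + s)*(-4*0*5) = (12 - 68)*(-4*0*5) = -0*5 = -56*0 = 0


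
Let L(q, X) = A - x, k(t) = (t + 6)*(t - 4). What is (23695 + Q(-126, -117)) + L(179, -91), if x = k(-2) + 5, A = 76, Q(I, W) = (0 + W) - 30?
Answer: 23643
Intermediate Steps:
k(t) = (-4 + t)*(6 + t) (k(t) = (6 + t)*(-4 + t) = (-4 + t)*(6 + t))
Q(I, W) = -30 + W (Q(I, W) = W - 30 = -30 + W)
x = -19 (x = (-24 + (-2)**2 + 2*(-2)) + 5 = (-24 + 4 - 4) + 5 = -24 + 5 = -19)
L(q, X) = 95 (L(q, X) = 76 - 1*(-19) = 76 + 19 = 95)
(23695 + Q(-126, -117)) + L(179, -91) = (23695 + (-30 - 117)) + 95 = (23695 - 147) + 95 = 23548 + 95 = 23643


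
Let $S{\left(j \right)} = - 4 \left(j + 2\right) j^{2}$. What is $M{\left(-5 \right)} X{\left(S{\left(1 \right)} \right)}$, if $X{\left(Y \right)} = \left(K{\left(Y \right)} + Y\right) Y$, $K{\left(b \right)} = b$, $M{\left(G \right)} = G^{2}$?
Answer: $7200$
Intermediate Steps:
$S{\left(j \right)} = j^{2} \left(-8 - 4 j\right)$ ($S{\left(j \right)} = - 4 \left(2 + j\right) j^{2} = \left(-8 - 4 j\right) j^{2} = j^{2} \left(-8 - 4 j\right)$)
$X{\left(Y \right)} = 2 Y^{2}$ ($X{\left(Y \right)} = \left(Y + Y\right) Y = 2 Y Y = 2 Y^{2}$)
$M{\left(-5 \right)} X{\left(S{\left(1 \right)} \right)} = \left(-5\right)^{2} \cdot 2 \left(4 \cdot 1^{2} \left(-2 - 1\right)\right)^{2} = 25 \cdot 2 \left(4 \cdot 1 \left(-2 - 1\right)\right)^{2} = 25 \cdot 2 \left(4 \cdot 1 \left(-3\right)\right)^{2} = 25 \cdot 2 \left(-12\right)^{2} = 25 \cdot 2 \cdot 144 = 25 \cdot 288 = 7200$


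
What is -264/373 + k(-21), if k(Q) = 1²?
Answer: 109/373 ≈ 0.29223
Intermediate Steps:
k(Q) = 1
-264/373 + k(-21) = -264/373 + 1 = 109/373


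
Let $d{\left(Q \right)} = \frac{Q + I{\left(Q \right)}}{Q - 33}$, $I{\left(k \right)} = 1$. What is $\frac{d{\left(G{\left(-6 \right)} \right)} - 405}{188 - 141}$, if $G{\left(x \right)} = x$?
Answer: $- \frac{15790}{1833} \approx -8.6143$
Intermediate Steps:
$d{\left(Q \right)} = \frac{1 + Q}{-33 + Q}$ ($d{\left(Q \right)} = \frac{Q + 1}{Q - 33} = \frac{1 + Q}{-33 + Q}$)
$\frac{d{\left(G{\left(-6 \right)} \right)} - 405}{188 - 141} = \frac{\frac{1 - 6}{-33 - 6} - 405}{188 - 141} = \frac{\frac{1}{-39} \left(-5\right) - 405}{47} = \left(\left(- \frac{1}{39}\right) \left(-5\right) - 405\right) \frac{1}{47} = \left(\frac{5}{39} - 405\right) \frac{1}{47} = \left(- \frac{15790}{39}\right) \frac{1}{47} = - \frac{15790}{1833}$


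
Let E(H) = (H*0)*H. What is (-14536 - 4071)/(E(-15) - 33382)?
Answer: 18607/33382 ≈ 0.55740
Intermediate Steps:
E(H) = 0 (E(H) = 0*H = 0)
(-14536 - 4071)/(E(-15) - 33382) = (-14536 - 4071)/(0 - 33382) = -18607/(-33382) = -18607*(-1/33382) = 18607/33382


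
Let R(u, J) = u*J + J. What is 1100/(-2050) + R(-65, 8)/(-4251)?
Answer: -72530/174291 ≈ -0.41614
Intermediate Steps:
R(u, J) = J + J*u (R(u, J) = J*u + J = J + J*u)
1100/(-2050) + R(-65, 8)/(-4251) = 1100/(-2050) + (8*(1 - 65))/(-4251) = 1100*(-1/2050) + (8*(-64))*(-1/4251) = -22/41 - 512*(-1/4251) = -22/41 + 512/4251 = -72530/174291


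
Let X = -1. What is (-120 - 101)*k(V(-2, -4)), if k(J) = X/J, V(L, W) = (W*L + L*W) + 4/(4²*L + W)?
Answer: 153/11 ≈ 13.909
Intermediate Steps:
V(L, W) = 4/(W + 16*L) + 2*L*W (V(L, W) = (L*W + L*W) + 4/(16*L + W) = 2*L*W + 4/(W + 16*L) = 4/(W + 16*L) + 2*L*W)
k(J) = -1/J
(-120 - 101)*k(V(-2, -4)) = (-120 - 101)*(-1/(2*(2 - 2*(-4)² + 16*(-4)*(-2)²)/(-4 + 16*(-2)))) = -(-221)/(2*(2 - 2*16 + 16*(-4)*4)/(-4 - 32)) = -(-221)/(2*(2 - 32 - 256)/(-36)) = -(-221)/(2*(-1/36)*(-286)) = -(-221)/143/9 = -(-221)*9/143 = -221*(-9/143) = 153/11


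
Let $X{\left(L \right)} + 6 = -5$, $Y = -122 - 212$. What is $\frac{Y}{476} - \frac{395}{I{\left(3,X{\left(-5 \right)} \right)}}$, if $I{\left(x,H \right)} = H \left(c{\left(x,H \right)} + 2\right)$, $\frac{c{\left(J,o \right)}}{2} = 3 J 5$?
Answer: $- \frac{37497}{120428} \approx -0.31136$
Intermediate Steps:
$c{\left(J,o \right)} = 30 J$ ($c{\left(J,o \right)} = 2 \cdot 3 J 5 = 2 \cdot 15 J = 30 J$)
$Y = -334$
$X{\left(L \right)} = -11$ ($X{\left(L \right)} = -6 - 5 = -11$)
$I{\left(x,H \right)} = H \left(2 + 30 x\right)$ ($I{\left(x,H \right)} = H \left(30 x + 2\right) = H \left(2 + 30 x\right)$)
$\frac{Y}{476} - \frac{395}{I{\left(3,X{\left(-5 \right)} \right)}} = - \frac{334}{476} - \frac{395}{2 \left(-11\right) \left(1 + 15 \cdot 3\right)} = \left(-334\right) \frac{1}{476} - \frac{395}{2 \left(-11\right) \left(1 + 45\right)} = - \frac{167}{238} - \frac{395}{2 \left(-11\right) 46} = - \frac{167}{238} - \frac{395}{-1012} = - \frac{167}{238} - - \frac{395}{1012} = - \frac{167}{238} + \frac{395}{1012} = - \frac{37497}{120428}$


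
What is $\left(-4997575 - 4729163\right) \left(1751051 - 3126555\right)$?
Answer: $13379167025952$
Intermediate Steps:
$\left(-4997575 - 4729163\right) \left(1751051 - 3126555\right) = \left(-4997575 - 4729163\right) \left(-1375504\right) = \left(-9726738\right) \left(-1375504\right) = 13379167025952$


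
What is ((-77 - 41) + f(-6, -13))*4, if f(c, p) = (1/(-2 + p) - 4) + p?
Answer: -8104/15 ≈ -540.27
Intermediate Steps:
f(c, p) = -4 + p + 1/(-2 + p) (f(c, p) = (-4 + 1/(-2 + p)) + p = -4 + p + 1/(-2 + p))
((-77 - 41) + f(-6, -13))*4 = ((-77 - 41) + (9 + (-13)**2 - 6*(-13))/(-2 - 13))*4 = (-118 + (9 + 169 + 78)/(-15))*4 = (-118 - 1/15*256)*4 = (-118 - 256/15)*4 = -2026/15*4 = -8104/15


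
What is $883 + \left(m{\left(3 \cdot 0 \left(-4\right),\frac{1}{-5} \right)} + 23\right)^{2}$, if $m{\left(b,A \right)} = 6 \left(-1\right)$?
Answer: $1172$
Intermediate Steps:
$m{\left(b,A \right)} = -6$
$883 + \left(m{\left(3 \cdot 0 \left(-4\right),\frac{1}{-5} \right)} + 23\right)^{2} = 883 + \left(-6 + 23\right)^{2} = 883 + 17^{2} = 883 + 289 = 1172$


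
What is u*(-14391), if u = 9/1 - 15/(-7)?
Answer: -1122498/7 ≈ -1.6036e+5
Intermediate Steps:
u = 78/7 (u = 9*1 - 15*(-⅐) = 9 + 15/7 = 78/7 ≈ 11.143)
u*(-14391) = (78/7)*(-14391) = -1122498/7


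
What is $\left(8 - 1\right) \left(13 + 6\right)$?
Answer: $133$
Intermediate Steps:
$\left(8 - 1\right) \left(13 + 6\right) = 7 \cdot 19 = 133$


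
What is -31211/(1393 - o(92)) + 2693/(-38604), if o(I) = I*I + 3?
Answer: 197636527/45514116 ≈ 4.3423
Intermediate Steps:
o(I) = 3 + I**2 (o(I) = I**2 + 3 = 3 + I**2)
-31211/(1393 - o(92)) + 2693/(-38604) = -31211/(1393 - (3 + 92**2)) + 2693/(-38604) = -31211/(1393 - (3 + 8464)) + 2693*(-1/38604) = -31211/(1393 - 1*8467) - 2693/38604 = -31211/(1393 - 8467) - 2693/38604 = -31211/(-7074) - 2693/38604 = -31211*(-1/7074) - 2693/38604 = 31211/7074 - 2693/38604 = 197636527/45514116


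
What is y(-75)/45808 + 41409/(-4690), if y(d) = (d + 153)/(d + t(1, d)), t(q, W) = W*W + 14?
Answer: -28994912067/3283975520 ≈ -8.8292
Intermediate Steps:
t(q, W) = 14 + W² (t(q, W) = W² + 14 = 14 + W²)
y(d) = (153 + d)/(14 + d + d²) (y(d) = (d + 153)/(d + (14 + d²)) = (153 + d)/(14 + d + d²))
y(-75)/45808 + 41409/(-4690) = ((153 - 75)/(14 - 75 + (-75)²))/45808 + 41409/(-4690) = (78/(14 - 75 + 5625))*(1/45808) + 41409*(-1/4690) = (78/5564)*(1/45808) - 41409/4690 = ((1/5564)*78)*(1/45808) - 41409/4690 = (3/214)*(1/45808) - 41409/4690 = 3/9802912 - 41409/4690 = -28994912067/3283975520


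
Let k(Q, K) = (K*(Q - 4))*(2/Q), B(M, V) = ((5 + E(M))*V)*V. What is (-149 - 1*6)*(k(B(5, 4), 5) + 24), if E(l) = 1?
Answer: -62465/12 ≈ -5205.4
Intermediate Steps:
B(M, V) = 6*V² (B(M, V) = ((5 + 1)*V)*V = (6*V)*V = 6*V²)
k(Q, K) = 2*K*(-4 + Q)/Q (k(Q, K) = (K*(-4 + Q))*(2/Q) = 2*K*(-4 + Q)/Q)
(-149 - 1*6)*(k(B(5, 4), 5) + 24) = (-149 - 1*6)*(2*5*(-4 + 6*4²)/(6*4²) + 24) = (-149 - 6)*(2*5*(-4 + 6*16)/(6*16) + 24) = -155*(2*5*(-4 + 96)/96 + 24) = -155*(2*5*(1/96)*92 + 24) = -155*(115/12 + 24) = -155*403/12 = -62465/12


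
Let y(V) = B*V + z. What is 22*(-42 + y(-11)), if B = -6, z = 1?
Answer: 550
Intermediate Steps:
y(V) = 1 - 6*V (y(V) = -6*V + 1 = 1 - 6*V)
22*(-42 + y(-11)) = 22*(-42 + (1 - 6*(-11))) = 22*(-42 + (1 + 66)) = 22*(-42 + 67) = 22*25 = 550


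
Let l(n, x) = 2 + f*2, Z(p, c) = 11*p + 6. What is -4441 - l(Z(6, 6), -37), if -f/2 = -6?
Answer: -4467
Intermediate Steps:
f = 12 (f = -2*(-6) = 12)
Z(p, c) = 6 + 11*p
l(n, x) = 26 (l(n, x) = 2 + 12*2 = 2 + 24 = 26)
-4441 - l(Z(6, 6), -37) = -4441 - 1*26 = -4441 - 26 = -4467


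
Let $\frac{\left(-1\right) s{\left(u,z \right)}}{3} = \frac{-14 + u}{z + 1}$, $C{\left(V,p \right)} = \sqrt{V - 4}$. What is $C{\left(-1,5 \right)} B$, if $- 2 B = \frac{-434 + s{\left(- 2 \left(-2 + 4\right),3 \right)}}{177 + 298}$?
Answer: $\frac{841 i \sqrt{5}}{1900} \approx 0.98975 i$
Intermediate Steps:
$C{\left(V,p \right)} = \sqrt{-4 + V}$
$s{\left(u,z \right)} = - \frac{3 \left(-14 + u\right)}{1 + z}$ ($s{\left(u,z \right)} = - 3 \frac{-14 + u}{z + 1} = - 3 \frac{-14 + u}{1 + z} = - \frac{3 \left(-14 + u\right)}{1 + z}$)
$B = \frac{841}{1900}$ ($B = - \frac{\left(-434 + \frac{3 \left(14 - - 2 \left(-2 + 4\right)\right)}{1 + 3}\right) \frac{1}{177 + 298}}{2} = - \frac{\left(-434 + \frac{3 \left(14 - \left(-2\right) 2\right)}{4}\right) \frac{1}{475}}{2} = - \frac{\left(-434 + 3 \cdot \frac{1}{4} \left(14 - -4\right)\right) \frac{1}{475}}{2} = - \frac{\left(-434 + 3 \cdot \frac{1}{4} \left(14 + 4\right)\right) \frac{1}{475}}{2} = - \frac{\left(-434 + 3 \cdot \frac{1}{4} \cdot 18\right) \frac{1}{475}}{2} = - \frac{\left(-434 + \frac{27}{2}\right) \frac{1}{475}}{2} = - \frac{\left(- \frac{841}{2}\right) \frac{1}{475}}{2} = \left(- \frac{1}{2}\right) \left(- \frac{841}{950}\right) = \frac{841}{1900} \approx 0.44263$)
$C{\left(-1,5 \right)} B = \sqrt{-4 - 1} \cdot \frac{841}{1900} = \sqrt{-5} \cdot \frac{841}{1900} = i \sqrt{5} \cdot \frac{841}{1900} = \frac{841 i \sqrt{5}}{1900}$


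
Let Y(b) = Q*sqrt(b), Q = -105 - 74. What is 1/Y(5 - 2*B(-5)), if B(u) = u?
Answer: -sqrt(15)/2685 ≈ -0.0014425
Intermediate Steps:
Q = -179
Y(b) = -179*sqrt(b)
1/Y(5 - 2*B(-5)) = 1/(-179*sqrt(5 - 2*(-5))) = 1/(-179*sqrt(5 + 10)) = 1/(-179*sqrt(15)) = -sqrt(15)/2685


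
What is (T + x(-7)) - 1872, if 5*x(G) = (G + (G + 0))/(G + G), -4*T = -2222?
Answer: -13163/10 ≈ -1316.3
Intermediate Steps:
T = 1111/2 (T = -1/4*(-2222) = 1111/2 ≈ 555.50)
x(G) = 1/5 (x(G) = ((G + (G + 0))/(G + G))/5 = ((G + G)/((2*G)))/5 = ((2*G)*(1/(2*G)))/5 = (1/5)*1 = 1/5)
(T + x(-7)) - 1872 = (1111/2 + 1/5) - 1872 = 5557/10 - 1872 = -13163/10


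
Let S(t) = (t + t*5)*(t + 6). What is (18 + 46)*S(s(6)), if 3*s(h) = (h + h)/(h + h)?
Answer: 2432/3 ≈ 810.67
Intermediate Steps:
s(h) = ⅓ (s(h) = ((h + h)/(h + h))/3 = ((2*h)/((2*h)))/3 = ((2*h)*(1/(2*h)))/3 = (⅓)*1 = ⅓)
S(t) = 6*t*(6 + t) (S(t) = (t + 5*t)*(6 + t) = (6*t)*(6 + t) = 6*t*(6 + t))
(18 + 46)*S(s(6)) = (18 + 46)*(6*(⅓)*(6 + ⅓)) = 64*(6*(⅓)*(19/3)) = 64*(38/3) = 2432/3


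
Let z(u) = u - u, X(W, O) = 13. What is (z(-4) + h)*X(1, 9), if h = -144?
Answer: -1872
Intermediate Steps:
z(u) = 0
(z(-4) + h)*X(1, 9) = (0 - 144)*13 = -144*13 = -1872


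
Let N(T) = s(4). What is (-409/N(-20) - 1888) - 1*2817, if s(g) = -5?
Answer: -23116/5 ≈ -4623.2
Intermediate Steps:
N(T) = -5
(-409/N(-20) - 1888) - 1*2817 = (-409/(-5) - 1888) - 1*2817 = (-409*(-⅕) - 1888) - 2817 = (409/5 - 1888) - 2817 = -9031/5 - 2817 = -23116/5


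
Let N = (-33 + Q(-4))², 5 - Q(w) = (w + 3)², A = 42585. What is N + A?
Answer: 43426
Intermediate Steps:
Q(w) = 5 - (3 + w)² (Q(w) = 5 - (w + 3)² = 5 - (3 + w)²)
N = 841 (N = (-33 + (5 - (3 - 4)²))² = (-33 + (5 - 1*(-1)²))² = (-33 + (5 - 1*1))² = (-33 + (5 - 1))² = (-33 + 4)² = (-29)² = 841)
N + A = 841 + 42585 = 43426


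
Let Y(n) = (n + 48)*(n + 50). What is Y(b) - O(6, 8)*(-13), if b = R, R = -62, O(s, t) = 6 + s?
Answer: 324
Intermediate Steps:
b = -62
Y(n) = (48 + n)*(50 + n)
Y(b) - O(6, 8)*(-13) = (2400 + (-62)**2 + 98*(-62)) - (6 + 6)*(-13) = (2400 + 3844 - 6076) - 12*(-13) = 168 - 1*(-156) = 168 + 156 = 324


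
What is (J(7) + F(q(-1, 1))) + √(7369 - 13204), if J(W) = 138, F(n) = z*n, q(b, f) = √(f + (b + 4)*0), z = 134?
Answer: 272 + I*√5835 ≈ 272.0 + 76.387*I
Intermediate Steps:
q(b, f) = √f (q(b, f) = √(f + (4 + b)*0) = √(f + 0) = √f)
F(n) = 134*n
(J(7) + F(q(-1, 1))) + √(7369 - 13204) = (138 + 134*√1) + √(7369 - 13204) = (138 + 134*1) + √(-5835) = (138 + 134) + I*√5835 = 272 + I*√5835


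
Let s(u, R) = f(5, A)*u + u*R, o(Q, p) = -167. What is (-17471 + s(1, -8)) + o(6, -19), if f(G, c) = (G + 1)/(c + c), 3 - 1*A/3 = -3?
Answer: -105875/6 ≈ -17646.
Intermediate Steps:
A = 18 (A = 9 - 3*(-3) = 9 + 9 = 18)
f(G, c) = (1 + G)/(2*c) (f(G, c) = (1 + G)/((2*c)) = (1 + G)*(1/(2*c)) = (1 + G)/(2*c))
s(u, R) = u/6 + R*u (s(u, R) = ((1/2)*(1 + 5)/18)*u + u*R = ((1/2)*(1/18)*6)*u + R*u = u/6 + R*u)
(-17471 + s(1, -8)) + o(6, -19) = (-17471 + 1*(1/6 - 8)) - 167 = (-17471 + 1*(-47/6)) - 167 = (-17471 - 47/6) - 167 = -104873/6 - 167 = -105875/6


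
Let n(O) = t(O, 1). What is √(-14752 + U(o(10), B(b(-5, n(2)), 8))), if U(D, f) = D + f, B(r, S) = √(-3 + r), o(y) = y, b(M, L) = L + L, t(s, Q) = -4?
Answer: √(-14742 + I*√11) ≈ 0.014 + 121.42*I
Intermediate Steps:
n(O) = -4
b(M, L) = 2*L
√(-14752 + U(o(10), B(b(-5, n(2)), 8))) = √(-14752 + (10 + √(-3 + 2*(-4)))) = √(-14752 + (10 + √(-3 - 8))) = √(-14752 + (10 + √(-11))) = √(-14752 + (10 + I*√11)) = √(-14742 + I*√11)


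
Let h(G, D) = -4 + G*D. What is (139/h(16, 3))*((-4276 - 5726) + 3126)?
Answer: -238941/11 ≈ -21722.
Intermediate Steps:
h(G, D) = -4 + D*G
(139/h(16, 3))*((-4276 - 5726) + 3126) = (139/(-4 + 3*16))*((-4276 - 5726) + 3126) = (139/(-4 + 48))*(-10002 + 3126) = (139/44)*(-6876) = -238941/11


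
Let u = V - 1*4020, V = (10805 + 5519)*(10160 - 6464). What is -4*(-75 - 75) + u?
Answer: 60330084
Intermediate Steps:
V = 60333504 (V = 16324*3696 = 60333504)
u = 60329484 (u = 60333504 - 1*4020 = 60333504 - 4020 = 60329484)
-4*(-75 - 75) + u = -4*(-75 - 75) + 60329484 = -4*(-150) + 60329484 = 600 + 60329484 = 60330084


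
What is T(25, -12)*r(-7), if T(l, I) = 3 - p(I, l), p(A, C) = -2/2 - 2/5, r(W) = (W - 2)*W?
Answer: 1386/5 ≈ 277.20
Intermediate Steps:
r(W) = W*(-2 + W) (r(W) = (-2 + W)*W = W*(-2 + W))
p(A, C) = -7/5 (p(A, C) = -2*1/2 - 2*1/5 = -1 - 2/5 = -7/5)
T(l, I) = 22/5 (T(l, I) = 3 - 1*(-7/5) = 3 + 7/5 = 22/5)
T(25, -12)*r(-7) = 22*(-7*(-2 - 7))/5 = 22*(-7*(-9))/5 = (22/5)*63 = 1386/5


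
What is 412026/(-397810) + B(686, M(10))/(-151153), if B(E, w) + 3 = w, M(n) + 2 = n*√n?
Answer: -31138488464/30065087465 - 10*√10/151153 ≈ -1.0359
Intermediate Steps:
M(n) = -2 + n^(3/2) (M(n) = -2 + n*√n = -2 + n^(3/2))
B(E, w) = -3 + w
412026/(-397810) + B(686, M(10))/(-151153) = 412026/(-397810) + (-3 + (-2 + 10^(3/2)))/(-151153) = 412026*(-1/397810) + (-3 + (-2 + 10*√10))*(-1/151153) = -206013/198905 + (-5 + 10*√10)*(-1/151153) = -206013/198905 + (5/151153 - 10*√10/151153) = -31138488464/30065087465 - 10*√10/151153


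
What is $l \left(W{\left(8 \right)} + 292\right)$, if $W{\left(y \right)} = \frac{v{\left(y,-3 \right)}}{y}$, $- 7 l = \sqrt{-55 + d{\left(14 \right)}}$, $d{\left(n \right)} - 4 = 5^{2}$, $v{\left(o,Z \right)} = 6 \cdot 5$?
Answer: $- \frac{169 i \sqrt{26}}{4} \approx - 215.43 i$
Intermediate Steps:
$v{\left(o,Z \right)} = 30$
$d{\left(n \right)} = 29$ ($d{\left(n \right)} = 4 + 5^{2} = 4 + 25 = 29$)
$l = - \frac{i \sqrt{26}}{7}$ ($l = - \frac{\sqrt{-55 + 29}}{7} = - \frac{\sqrt{-26}}{7} = - \frac{i \sqrt{26}}{7} \approx - 0.72843 i$)
$W{\left(y \right)} = \frac{30}{y}$
$l \left(W{\left(8 \right)} + 292\right) = - \frac{i \sqrt{26}}{7} \left(\frac{30}{8} + 292\right) = - \frac{i \sqrt{26}}{7} \left(30 \cdot \frac{1}{8} + 292\right) = - \frac{i \sqrt{26}}{7} \left(\frac{15}{4} + 292\right) = - \frac{i \sqrt{26}}{7} \cdot \frac{1183}{4} = - \frac{169 i \sqrt{26}}{4}$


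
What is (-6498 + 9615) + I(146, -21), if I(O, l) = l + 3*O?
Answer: 3534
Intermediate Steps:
(-6498 + 9615) + I(146, -21) = (-6498 + 9615) + (-21 + 3*146) = 3117 + (-21 + 438) = 3117 + 417 = 3534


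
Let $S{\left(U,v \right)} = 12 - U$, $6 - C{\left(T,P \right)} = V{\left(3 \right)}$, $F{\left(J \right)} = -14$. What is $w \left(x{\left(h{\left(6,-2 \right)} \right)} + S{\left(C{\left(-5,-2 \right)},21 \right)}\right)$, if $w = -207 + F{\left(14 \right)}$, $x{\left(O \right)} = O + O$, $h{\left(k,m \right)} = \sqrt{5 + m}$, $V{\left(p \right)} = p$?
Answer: $-1989 - 442 \sqrt{3} \approx -2754.6$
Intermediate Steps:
$C{\left(T,P \right)} = 3$ ($C{\left(T,P \right)} = 6 - 3 = 3$)
$x{\left(O \right)} = 2 O$
$w = -221$ ($w = -207 - 14 = -221$)
$w \left(x{\left(h{\left(6,-2 \right)} \right)} + S{\left(C{\left(-5,-2 \right)},21 \right)}\right) = - 221 \left(2 \sqrt{5 - 2} + \left(12 - 3\right)\right) = - 221 \left(2 \sqrt{3} + \left(12 - 3\right)\right) = - 221 \left(2 \sqrt{3} + 9\right) = - 221 \left(9 + 2 \sqrt{3}\right) = -1989 - 442 \sqrt{3}$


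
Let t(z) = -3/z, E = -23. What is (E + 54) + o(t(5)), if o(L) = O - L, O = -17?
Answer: 73/5 ≈ 14.600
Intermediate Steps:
o(L) = -17 - L
(E + 54) + o(t(5)) = (-23 + 54) + (-17 - (-3)/5) = 31 + (-17 - (-3)/5) = 31 + (-17 - 1*(-⅗)) = 31 + (-17 + ⅗) = 31 - 82/5 = 73/5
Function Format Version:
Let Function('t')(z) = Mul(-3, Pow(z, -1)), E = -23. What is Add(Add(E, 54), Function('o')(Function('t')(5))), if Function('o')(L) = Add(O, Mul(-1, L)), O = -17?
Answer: Rational(73, 5) ≈ 14.600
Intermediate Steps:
Function('o')(L) = Add(-17, Mul(-1, L))
Add(Add(E, 54), Function('o')(Function('t')(5))) = Add(Add(-23, 54), Add(-17, Mul(-1, Mul(-3, Pow(5, -1))))) = Add(31, Add(-17, Mul(-1, Mul(-3, Rational(1, 5))))) = Add(31, Add(-17, Mul(-1, Rational(-3, 5)))) = Add(31, Add(-17, Rational(3, 5))) = Add(31, Rational(-82, 5)) = Rational(73, 5)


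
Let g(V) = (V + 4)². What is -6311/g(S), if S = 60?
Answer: -6311/4096 ≈ -1.5408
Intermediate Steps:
g(V) = (4 + V)²
-6311/g(S) = -6311/(4 + 60)² = -6311/(64²) = -6311/4096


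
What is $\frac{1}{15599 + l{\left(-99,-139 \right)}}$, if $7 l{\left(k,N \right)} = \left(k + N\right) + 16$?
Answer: $\frac{7}{108971} \approx 6.4237 \cdot 10^{-5}$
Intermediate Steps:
$l{\left(k,N \right)} = \frac{16}{7} + \frac{N}{7} + \frac{k}{7}$ ($l{\left(k,N \right)} = \frac{\left(k + N\right) + 16}{7} = \frac{\left(N + k\right) + 16}{7} = \frac{16 + N + k}{7} = \frac{16}{7} + \frac{N}{7} + \frac{k}{7}$)
$\frac{1}{15599 + l{\left(-99,-139 \right)}} = \frac{1}{15599 + \left(\frac{16}{7} + \frac{1}{7} \left(-139\right) + \frac{1}{7} \left(-99\right)\right)} = \frac{1}{15599 - \frac{222}{7}} = \frac{1}{\frac{108971}{7}} = \frac{7}{108971}$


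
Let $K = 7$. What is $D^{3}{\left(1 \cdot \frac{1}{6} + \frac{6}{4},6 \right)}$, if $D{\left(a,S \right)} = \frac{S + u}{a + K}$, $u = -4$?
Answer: $\frac{27}{2197} \approx 0.012289$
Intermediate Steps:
$D{\left(a,S \right)} = \frac{-4 + S}{7 + a}$ ($D{\left(a,S \right)} = \frac{S - 4}{a + 7} = \frac{-4 + S}{7 + a}$)
$D^{3}{\left(1 \cdot \frac{1}{6} + \frac{6}{4},6 \right)} = \left(\frac{-4 + 6}{7 + \left(1 \cdot \frac{1}{6} + \frac{6}{4}\right)}\right)^{3} = \left(\frac{1}{7 + \left(1 \cdot \frac{1}{6} + 6 \cdot \frac{1}{4}\right)} 2\right)^{3} = \left(\frac{1}{7 + \left(\frac{1}{6} + \frac{3}{2}\right)} 2\right)^{3} = \left(\frac{1}{7 + \frac{5}{3}} \cdot 2\right)^{3} = \left(\frac{1}{\frac{26}{3}} \cdot 2\right)^{3} = \left(\frac{3}{26} \cdot 2\right)^{3} = \left(\frac{3}{13}\right)^{3} = \frac{27}{2197}$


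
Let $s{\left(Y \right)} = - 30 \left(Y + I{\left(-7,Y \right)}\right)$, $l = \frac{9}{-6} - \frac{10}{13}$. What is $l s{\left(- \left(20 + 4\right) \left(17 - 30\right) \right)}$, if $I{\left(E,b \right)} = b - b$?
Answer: $21240$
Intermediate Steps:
$I{\left(E,b \right)} = 0$
$l = - \frac{59}{26}$ ($l = 9 \left(- \frac{1}{6}\right) - \frac{10}{13} = - \frac{3}{2} - \frac{10}{13} = - \frac{59}{26} \approx -2.2692$)
$s{\left(Y \right)} = - 30 Y$ ($s{\left(Y \right)} = - 30 \left(Y + 0\right) = - 30 Y$)
$l s{\left(- \left(20 + 4\right) \left(17 - 30\right) \right)} = - \frac{59 \left(- 30 \left(- \left(20 + 4\right) \left(17 - 30\right)\right)\right)}{26} = - \frac{59 \left(- 30 \left(- 24 \left(-13\right)\right)\right)}{26} = - \frac{59 \left(- 30 \left(\left(-1\right) \left(-312\right)\right)\right)}{26} = - \frac{59 \left(\left(-30\right) 312\right)}{26} = \left(- \frac{59}{26}\right) \left(-9360\right) = 21240$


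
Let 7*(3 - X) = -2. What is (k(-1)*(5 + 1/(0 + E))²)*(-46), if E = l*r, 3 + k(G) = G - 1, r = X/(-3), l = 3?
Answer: 116640/23 ≈ 5071.3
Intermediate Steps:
X = 23/7 (X = 3 - ⅐*(-2) = 3 + 2/7 = 23/7 ≈ 3.2857)
r = -23/21 (r = (23/7)/(-3) = (23/7)*(-⅓) = -23/21 ≈ -1.0952)
k(G) = -4 + G (k(G) = -3 + (G - 1) = -3 + (-1 + G) = -4 + G)
E = -23/7 (E = 3*(-23/21) = -23/7 ≈ -3.2857)
(k(-1)*(5 + 1/(0 + E))²)*(-46) = ((-4 - 1)*(5 + 1/(0 - 23/7))²)*(-46) = -5*(5 + 1/(-23/7))²*(-46) = -5*(5 - 7/23)²*(-46) = -5*(108/23)²*(-46) = -5*11664/529*(-46) = -58320/529*(-46) = 116640/23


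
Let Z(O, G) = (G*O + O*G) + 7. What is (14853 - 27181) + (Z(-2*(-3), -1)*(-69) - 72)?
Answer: -12055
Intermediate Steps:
Z(O, G) = 7 + 2*G*O (Z(O, G) = (G*O + G*O) + 7 = 2*G*O + 7 = 7 + 2*G*O)
(14853 - 27181) + (Z(-2*(-3), -1)*(-69) - 72) = (14853 - 27181) + ((7 + 2*(-1)*(-2*(-3)))*(-69) - 72) = -12328 + ((7 + 2*(-1)*6)*(-69) - 72) = -12328 + ((7 - 12)*(-69) - 72) = -12328 + (-5*(-69) - 72) = -12328 + (345 - 72) = -12328 + 273 = -12055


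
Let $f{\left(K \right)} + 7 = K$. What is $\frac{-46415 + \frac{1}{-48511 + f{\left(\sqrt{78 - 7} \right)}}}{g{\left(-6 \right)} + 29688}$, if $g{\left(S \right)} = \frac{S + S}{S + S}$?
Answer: $- \frac{109260736131513}{69887794755317} - \frac{\sqrt{71}}{69887794755317} \approx -1.5634$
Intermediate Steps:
$f{\left(K \right)} = -7 + K$
$g{\left(S \right)} = 1$ ($g{\left(S \right)} = \frac{2 S}{2 S} = 2 S \frac{1}{2 S} = 1$)
$\frac{-46415 + \frac{1}{-48511 + f{\left(\sqrt{78 - 7} \right)}}}{g{\left(-6 \right)} + 29688} = \frac{-46415 + \frac{1}{-48511 - \left(7 - \sqrt{78 - 7}\right)}}{1 + 29688} = \frac{-46415 + \frac{1}{-48511 - \left(7 - \sqrt{71}\right)}}{29689} = \left(-46415 + \frac{1}{-48518 + \sqrt{71}}\right) \frac{1}{29689} = - \frac{46415}{29689} + \frac{1}{29689 \left(-48518 + \sqrt{71}\right)}$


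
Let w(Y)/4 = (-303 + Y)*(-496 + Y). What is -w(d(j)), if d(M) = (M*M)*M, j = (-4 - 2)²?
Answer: -8558617920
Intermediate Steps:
j = 36 (j = (-6)² = 36)
d(M) = M³ (d(M) = M²*M = M³)
w(Y) = 4*(-496 + Y)*(-303 + Y) (w(Y) = 4*((-303 + Y)*(-496 + Y)) = 4*((-496 + Y)*(-303 + Y)) = 4*(-496 + Y)*(-303 + Y))
-w(d(j)) = -(601152 - 3196*36³ + 4*(36³)²) = -(601152 - 3196*46656 + 4*46656²) = -(601152 - 149112576 + 4*2176782336) = -(601152 - 149112576 + 8707129344) = -1*8558617920 = -8558617920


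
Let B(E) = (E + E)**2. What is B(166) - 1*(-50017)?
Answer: 160241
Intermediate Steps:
B(E) = 4*E**2 (B(E) = (2*E)**2 = 4*E**2)
B(166) - 1*(-50017) = 4*166**2 - 1*(-50017) = 4*27556 + 50017 = 110224 + 50017 = 160241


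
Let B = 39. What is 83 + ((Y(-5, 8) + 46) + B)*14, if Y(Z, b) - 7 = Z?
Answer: 1301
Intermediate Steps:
Y(Z, b) = 7 + Z
83 + ((Y(-5, 8) + 46) + B)*14 = 83 + (((7 - 5) + 46) + 39)*14 = 83 + ((2 + 46) + 39)*14 = 83 + (48 + 39)*14 = 83 + 87*14 = 83 + 1218 = 1301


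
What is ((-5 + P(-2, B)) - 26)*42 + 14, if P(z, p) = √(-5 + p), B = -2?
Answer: -1288 + 42*I*√7 ≈ -1288.0 + 111.12*I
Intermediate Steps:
((-5 + P(-2, B)) - 26)*42 + 14 = ((-5 + √(-5 - 2)) - 26)*42 + 14 = ((-5 + √(-7)) - 26)*42 + 14 = ((-5 + I*√7) - 26)*42 + 14 = (-31 + I*√7)*42 + 14 = (-1302 + 42*I*√7) + 14 = -1288 + 42*I*√7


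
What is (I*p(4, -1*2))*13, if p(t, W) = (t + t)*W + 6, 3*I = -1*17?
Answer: 2210/3 ≈ 736.67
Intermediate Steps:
I = -17/3 (I = (-1*17)/3 = (1/3)*(-17) = -17/3 ≈ -5.6667)
p(t, W) = 6 + 2*W*t (p(t, W) = (2*t)*W + 6 = 2*W*t + 6 = 6 + 2*W*t)
(I*p(4, -1*2))*13 = -17*(6 + 2*(-1*2)*4)/3*13 = -17*(6 + 2*(-2)*4)/3*13 = -17*(6 - 16)/3*13 = -17/3*(-10)*13 = (170/3)*13 = 2210/3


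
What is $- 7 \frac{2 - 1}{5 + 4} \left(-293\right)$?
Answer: $\frac{2051}{9} \approx 227.89$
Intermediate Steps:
$- 7 \frac{2 - 1}{5 + 4} \left(-293\right) = - 7 \cdot 1 \cdot \frac{1}{9} \left(-293\right) = \left(-7\right) \frac{1}{9} \left(-293\right) = \left(- \frac{7}{9}\right) \left(-293\right) = \frac{2051}{9}$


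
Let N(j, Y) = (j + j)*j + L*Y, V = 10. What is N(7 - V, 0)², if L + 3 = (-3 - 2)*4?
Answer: 324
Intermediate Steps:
L = -23 (L = -3 + (-3 - 2)*4 = -3 - 5*4 = -3 - 20 = -23)
N(j, Y) = -23*Y + 2*j² (N(j, Y) = (j + j)*j - 23*Y = (2*j)*j - 23*Y = 2*j² - 23*Y = -23*Y + 2*j²)
N(7 - V, 0)² = (-23*0 + 2*(7 - 1*10)²)² = (0 + 2*(7 - 10)²)² = (0 + 2*(-3)²)² = (0 + 2*9)² = (0 + 18)² = 18² = 324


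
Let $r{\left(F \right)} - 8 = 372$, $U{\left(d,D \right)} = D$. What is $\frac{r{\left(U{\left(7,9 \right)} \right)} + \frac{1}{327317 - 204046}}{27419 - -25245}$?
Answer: $\frac{46842981}{6491943944} \approx 0.0072156$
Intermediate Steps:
$r{\left(F \right)} = 380$ ($r{\left(F \right)} = 8 + 372 = 380$)
$\frac{r{\left(U{\left(7,9 \right)} \right)} + \frac{1}{327317 - 204046}}{27419 - -25245} = \frac{380 + \frac{1}{327317 - 204046}}{27419 - -25245} = \frac{380 + \frac{1}{123271}}{27419 + 25245} = \frac{380 + \frac{1}{123271}}{52664} = \frac{46842981}{123271} \cdot \frac{1}{52664} = \frac{46842981}{6491943944}$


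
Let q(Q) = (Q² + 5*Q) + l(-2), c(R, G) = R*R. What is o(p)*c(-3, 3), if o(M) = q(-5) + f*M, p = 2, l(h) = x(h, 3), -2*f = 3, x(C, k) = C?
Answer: -45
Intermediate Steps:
f = -3/2 (f = -½*3 = -3/2 ≈ -1.5000)
c(R, G) = R²
l(h) = h
q(Q) = -2 + Q² + 5*Q (q(Q) = (Q² + 5*Q) - 2 = -2 + Q² + 5*Q)
o(M) = -2 - 3*M/2 (o(M) = (-2 + (-5)² + 5*(-5)) - 3*M/2 = (-2 + 25 - 25) - 3*M/2 = -2 - 3*M/2)
o(p)*c(-3, 3) = (-2 - 3/2*2)*(-3)² = (-2 - 3)*9 = -5*9 = -45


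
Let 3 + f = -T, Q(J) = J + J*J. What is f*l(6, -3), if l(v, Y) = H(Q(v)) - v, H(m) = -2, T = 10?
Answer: 104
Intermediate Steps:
Q(J) = J + J²
l(v, Y) = -2 - v
f = -13 (f = -3 - 1*10 = -3 - 10 = -13)
f*l(6, -3) = -13*(-2 - 1*6) = -13*(-2 - 6) = -13*(-8) = 104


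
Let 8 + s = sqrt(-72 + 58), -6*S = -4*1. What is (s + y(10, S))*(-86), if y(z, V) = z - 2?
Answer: -86*I*sqrt(14) ≈ -321.78*I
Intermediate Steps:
S = 2/3 (S = -(-2)/3 = -1/6*(-4) = 2/3 ≈ 0.66667)
y(z, V) = -2 + z
s = -8 + I*sqrt(14) (s = -8 + sqrt(-72 + 58) = -8 + sqrt(-14) = -8 + I*sqrt(14) ≈ -8.0 + 3.7417*I)
(s + y(10, S))*(-86) = ((-8 + I*sqrt(14)) + (-2 + 10))*(-86) = ((-8 + I*sqrt(14)) + 8)*(-86) = (I*sqrt(14))*(-86) = -86*I*sqrt(14)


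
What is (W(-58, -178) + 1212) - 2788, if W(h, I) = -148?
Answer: -1724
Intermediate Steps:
(W(-58, -178) + 1212) - 2788 = (-148 + 1212) - 2788 = 1064 - 2788 = -1724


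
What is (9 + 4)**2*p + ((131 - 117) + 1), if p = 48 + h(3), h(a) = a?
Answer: 8634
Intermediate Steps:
p = 51 (p = 48 + 3 = 51)
(9 + 4)**2*p + ((131 - 117) + 1) = (9 + 4)**2*51 + ((131 - 117) + 1) = 13**2*51 + (14 + 1) = 169*51 + 15 = 8619 + 15 = 8634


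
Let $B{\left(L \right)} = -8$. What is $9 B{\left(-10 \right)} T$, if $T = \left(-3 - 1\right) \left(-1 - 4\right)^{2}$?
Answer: $7200$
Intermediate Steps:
$T = -100$ ($T = - 4 \left(-5\right)^{2} = \left(-4\right) 25 = -100$)
$9 B{\left(-10 \right)} T = 9 \left(-8\right) \left(-100\right) = \left(-72\right) \left(-100\right) = 7200$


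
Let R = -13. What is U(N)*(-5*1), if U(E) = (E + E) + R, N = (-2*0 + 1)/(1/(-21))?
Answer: 275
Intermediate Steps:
N = -21 (N = (0 + 1)/(-1/21) = 1*(-21) = -21)
U(E) = -13 + 2*E (U(E) = (E + E) - 13 = 2*E - 13 = -13 + 2*E)
U(N)*(-5*1) = (-13 + 2*(-21))*(-5*1) = (-13 - 42)*(-5) = -55*(-5) = 275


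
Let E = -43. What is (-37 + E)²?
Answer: 6400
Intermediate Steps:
(-37 + E)² = (-37 - 43)² = (-80)² = 6400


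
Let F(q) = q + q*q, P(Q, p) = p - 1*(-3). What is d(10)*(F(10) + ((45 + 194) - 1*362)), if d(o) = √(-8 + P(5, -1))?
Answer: -13*I*√6 ≈ -31.843*I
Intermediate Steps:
P(Q, p) = 3 + p (P(Q, p) = p + 3 = 3 + p)
F(q) = q + q²
d(o) = I*√6 (d(o) = √(-8 + (3 - 1)) = √(-8 + 2) = √(-6) = I*√6)
d(10)*(F(10) + ((45 + 194) - 1*362)) = (I*√6)*(10*(1 + 10) + ((45 + 194) - 1*362)) = (I*√6)*(10*11 + (239 - 362)) = (I*√6)*(110 - 123) = (I*√6)*(-13) = -13*I*√6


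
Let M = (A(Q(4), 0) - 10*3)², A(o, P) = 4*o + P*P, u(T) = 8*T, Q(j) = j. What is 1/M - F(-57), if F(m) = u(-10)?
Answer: 15681/196 ≈ 80.005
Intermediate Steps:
F(m) = -80 (F(m) = 8*(-10) = -80)
A(o, P) = P² + 4*o (A(o, P) = 4*o + P² = P² + 4*o)
M = 196 (M = ((0² + 4*4) - 10*3)² = ((0 + 16) - 30)² = (16 - 30)² = (-14)² = 196)
1/M - F(-57) = 1/196 - 1*(-80) = 1/196 + 80 = 15681/196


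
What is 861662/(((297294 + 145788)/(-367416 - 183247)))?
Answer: -237242690953/221541 ≈ -1.0709e+6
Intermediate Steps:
861662/(((297294 + 145788)/(-367416 - 183247))) = 861662/((443082/(-550663))) = 861662/((443082*(-1/550663))) = 861662/(-443082/550663) = 861662*(-550663/443082) = -237242690953/221541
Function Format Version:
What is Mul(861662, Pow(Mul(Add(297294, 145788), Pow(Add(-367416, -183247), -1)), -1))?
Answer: Rational(-237242690953, 221541) ≈ -1.0709e+6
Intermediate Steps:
Mul(861662, Pow(Mul(Add(297294, 145788), Pow(Add(-367416, -183247), -1)), -1)) = Mul(861662, Pow(Mul(443082, Pow(-550663, -1)), -1)) = Mul(861662, Pow(Mul(443082, Rational(-1, 550663)), -1)) = Mul(861662, Pow(Rational(-443082, 550663), -1)) = Mul(861662, Rational(-550663, 443082)) = Rational(-237242690953, 221541)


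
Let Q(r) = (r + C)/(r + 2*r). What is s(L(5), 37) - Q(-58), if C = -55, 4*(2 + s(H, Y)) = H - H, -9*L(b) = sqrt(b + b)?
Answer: -461/174 ≈ -2.6494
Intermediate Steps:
L(b) = -sqrt(2)*sqrt(b)/9 (L(b) = -sqrt(b + b)/9 = -sqrt(2)*sqrt(b)/9)
s(H, Y) = -2 (s(H, Y) = -2 + (H - H)/4 = -2 + (1/4)*0 = -2 + 0 = -2)
Q(r) = (-55 + r)/(3*r) (Q(r) = (r - 55)/(r + 2*r) = (-55 + r)/((3*r)) = (-55 + r)*(1/(3*r)) = (-55 + r)/(3*r))
s(L(5), 37) - Q(-58) = -2 - (-55 - 58)/(3*(-58)) = -2 - (-1)*(-113)/(3*58) = -2 - 1*113/174 = -2 - 113/174 = -461/174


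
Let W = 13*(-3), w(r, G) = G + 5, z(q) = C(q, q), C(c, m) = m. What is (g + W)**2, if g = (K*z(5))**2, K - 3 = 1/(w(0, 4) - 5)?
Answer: 12967201/256 ≈ 50653.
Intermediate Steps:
z(q) = q
w(r, G) = 5 + G
K = 13/4 (K = 3 + 1/((5 + 4) - 5) = 3 + 1/(9 - 5) = 3 + 1/4 = 13/4 ≈ 3.2500)
W = -39
g = 4225/16 (g = ((13/4)*5)**2 = (65/4)**2 = 4225/16 ≈ 264.06)
(g + W)**2 = (4225/16 - 39)**2 = (3601/16)**2 = 12967201/256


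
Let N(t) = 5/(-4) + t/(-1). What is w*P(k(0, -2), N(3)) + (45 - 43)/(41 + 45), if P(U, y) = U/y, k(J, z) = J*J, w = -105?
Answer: 1/43 ≈ 0.023256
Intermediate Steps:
N(t) = -5/4 - t (N(t) = 5*(-¼) + t*(-1) = -5/4 - t)
k(J, z) = J²
w*P(k(0, -2), N(3)) + (45 - 43)/(41 + 45) = -105*0²/(-5/4 - 1*3) + (45 - 43)/(41 + 45) = -0/(-5/4 - 3) + 2/86 = -0/(-17/4) + 2*(1/86) = -0*(-4)/17 + 1/43 = -105*0 + 1/43 = 0 + 1/43 = 1/43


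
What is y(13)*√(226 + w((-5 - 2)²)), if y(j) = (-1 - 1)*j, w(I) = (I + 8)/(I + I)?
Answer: -13*√44410/7 ≈ -391.37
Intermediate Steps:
w(I) = (8 + I)/(2*I) (w(I) = (8 + I)/((2*I)) = (8 + I)*(1/(2*I)) = (8 + I)/(2*I))
y(j) = -2*j
y(13)*√(226 + w((-5 - 2)²)) = (-2*13)*√(226 + (8 + (-5 - 2)²)/(2*((-5 - 2)²))) = -26*√(226 + (8 + (-7)²)/(2*((-7)²))) = -26*√(226 + (½)*(8 + 49)/49) = -26*√(226 + (½)*(1/49)*57) = -26*√(226 + 57/98) = -13*√44410/7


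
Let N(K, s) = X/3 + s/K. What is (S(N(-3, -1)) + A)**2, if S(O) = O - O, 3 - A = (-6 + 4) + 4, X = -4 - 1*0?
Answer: 1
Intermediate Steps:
X = -4 (X = -4 + 0 = -4)
N(K, s) = -4/3 + s/K
A = 1 (A = 3 - ((-6 + 4) + 4) = 3 - (-2 + 4) = 3 - 1*2 = 3 - 2 = 1)
S(O) = 0
(S(N(-3, -1)) + A)**2 = (0 + 1)**2 = 1**2 = 1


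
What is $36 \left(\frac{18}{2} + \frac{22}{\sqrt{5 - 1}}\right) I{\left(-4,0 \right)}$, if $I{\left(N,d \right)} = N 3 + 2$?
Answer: $-7200$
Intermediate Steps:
$I{\left(N,d \right)} = 2 + 3 N$ ($I{\left(N,d \right)} = 3 N + 2 = 2 + 3 N$)
$36 \left(\frac{18}{2} + \frac{22}{\sqrt{5 - 1}}\right) I{\left(-4,0 \right)} = 36 \left(\frac{18}{2} + \frac{22}{\sqrt{5 - 1}}\right) \left(2 + 3 \left(-4\right)\right) = 36 \left(18 \cdot \frac{1}{2} + \frac{22}{\sqrt{4}}\right) \left(2 - 12\right) = 36 \left(9 + \frac{22}{2}\right) \left(-10\right) = 36 \left(9 + 22 \cdot \frac{1}{2}\right) \left(-10\right) = 36 \left(9 + 11\right) \left(-10\right) = 36 \cdot 20 \left(-10\right) = 720 \left(-10\right) = -7200$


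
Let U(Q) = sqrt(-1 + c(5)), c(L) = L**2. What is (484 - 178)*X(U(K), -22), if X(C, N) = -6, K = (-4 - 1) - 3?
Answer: -1836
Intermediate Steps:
K = -8 (K = -5 - 3 = -8)
U(Q) = 2*sqrt(6) (U(Q) = sqrt(-1 + 5**2) = sqrt(-1 + 25) = sqrt(24) = 2*sqrt(6))
(484 - 178)*X(U(K), -22) = (484 - 178)*(-6) = 306*(-6) = -1836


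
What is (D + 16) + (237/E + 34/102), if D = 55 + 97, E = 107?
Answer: 54746/321 ≈ 170.55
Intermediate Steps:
D = 152
(D + 16) + (237/E + 34/102) = (152 + 16) + (237/107 + 34/102) = 168 + (237*(1/107) + 34*(1/102)) = 168 + (237/107 + ⅓) = 168 + 818/321 = 54746/321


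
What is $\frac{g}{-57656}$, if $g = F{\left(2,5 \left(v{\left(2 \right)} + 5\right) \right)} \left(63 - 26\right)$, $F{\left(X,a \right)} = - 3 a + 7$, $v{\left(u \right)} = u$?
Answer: $\frac{1813}{28828} \approx 0.06289$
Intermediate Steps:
$F{\left(X,a \right)} = 7 - 3 a$
$g = -3626$ ($g = \left(7 - 3 \cdot 5 \left(2 + 5\right)\right) \left(63 - 26\right) = \left(7 - 3 \cdot 5 \cdot 7\right) 37 = \left(7 - 105\right) 37 = \left(-98\right) 37 = -3626$)
$\frac{g}{-57656} = - \frac{3626}{-57656} = \left(-3626\right) \left(- \frac{1}{57656}\right) = \frac{1813}{28828}$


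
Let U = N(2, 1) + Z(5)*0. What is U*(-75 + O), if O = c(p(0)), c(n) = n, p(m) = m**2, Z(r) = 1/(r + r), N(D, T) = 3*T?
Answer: -225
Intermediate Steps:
Z(r) = 1/(2*r)
O = 0 (O = 0**2 = 0)
U = 3 (U = 3*1 + ((1/2)/5)*0 = 3 + ((1/2)*(1/5))*0 = 3 + (1/10)*0 = 3 + 0 = 3)
U*(-75 + O) = 3*(-75 + 0) = 3*(-75) = -225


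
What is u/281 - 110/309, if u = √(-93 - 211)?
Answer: -110/309 + 4*I*√19/281 ≈ -0.35599 + 0.062048*I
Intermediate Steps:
u = 4*I*√19 (u = √(-304) = 4*I*√19 ≈ 17.436*I)
u/281 - 110/309 = (4*I*√19)/281 - 110/309 = (4*I*√19)*(1/281) - 110*1/309 = 4*I*√19/281 - 110/309 = -110/309 + 4*I*√19/281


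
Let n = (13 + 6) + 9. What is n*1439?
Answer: 40292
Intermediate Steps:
n = 28 (n = 19 + 9 = 28)
n*1439 = 28*1439 = 40292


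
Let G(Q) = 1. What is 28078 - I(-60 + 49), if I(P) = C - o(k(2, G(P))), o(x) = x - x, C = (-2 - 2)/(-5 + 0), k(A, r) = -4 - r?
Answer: 140386/5 ≈ 28077.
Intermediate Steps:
C = 4/5 (C = -4/(-5) = -4*(-1/5) = 4/5 ≈ 0.80000)
o(x) = 0
I(P) = 4/5 (I(P) = 4/5 - 1*0 = 4/5 + 0 = 4/5)
28078 - I(-60 + 49) = 28078 - 1*4/5 = 28078 - 4/5 = 140386/5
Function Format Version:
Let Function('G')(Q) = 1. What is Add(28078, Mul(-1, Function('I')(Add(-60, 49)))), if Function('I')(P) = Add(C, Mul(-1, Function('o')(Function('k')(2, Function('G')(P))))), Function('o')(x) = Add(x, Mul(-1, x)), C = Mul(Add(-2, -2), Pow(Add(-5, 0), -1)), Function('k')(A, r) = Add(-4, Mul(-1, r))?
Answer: Rational(140386, 5) ≈ 28077.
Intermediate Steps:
C = Rational(4, 5) (C = Mul(-4, Pow(-5, -1)) = Mul(-4, Rational(-1, 5)) = Rational(4, 5) ≈ 0.80000)
Function('o')(x) = 0
Function('I')(P) = Rational(4, 5) (Function('I')(P) = Add(Rational(4, 5), Mul(-1, 0)) = Add(Rational(4, 5), 0) = Rational(4, 5))
Add(28078, Mul(-1, Function('I')(Add(-60, 49)))) = Add(28078, Mul(-1, Rational(4, 5))) = Add(28078, Rational(-4, 5)) = Rational(140386, 5)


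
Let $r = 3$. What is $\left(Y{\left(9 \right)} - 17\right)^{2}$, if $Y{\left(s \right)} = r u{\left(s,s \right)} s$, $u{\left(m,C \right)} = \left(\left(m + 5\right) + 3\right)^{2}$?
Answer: $60621796$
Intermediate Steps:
$u{\left(m,C \right)} = \left(8 + m\right)^{2}$ ($u{\left(m,C \right)} = \left(\left(5 + m\right) + 3\right)^{2} = \left(8 + m\right)^{2}$)
$Y{\left(s \right)} = 3 s \left(8 + s\right)^{2}$ ($Y{\left(s \right)} = 3 \left(8 + s\right)^{2} s = 3 s \left(8 + s\right)^{2}$)
$\left(Y{\left(9 \right)} - 17\right)^{2} = \left(3 \cdot 9 \left(8 + 9\right)^{2} - 17\right)^{2} = \left(3 \cdot 9 \cdot 17^{2} - 17\right)^{2} = \left(3 \cdot 9 \cdot 289 - 17\right)^{2} = \left(7803 - 17\right)^{2} = 7786^{2} = 60621796$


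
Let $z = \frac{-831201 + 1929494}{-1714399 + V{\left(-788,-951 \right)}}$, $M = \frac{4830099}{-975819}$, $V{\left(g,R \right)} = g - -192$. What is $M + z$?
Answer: $- \frac{3118443603824}{557841568635} \approx -5.5902$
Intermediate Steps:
$V{\left(g,R \right)} = 192 + g$ ($V{\left(g,R \right)} = g + 192 = 192 + g$)
$M = - \frac{1610033}{325273}$ ($M = 4830099 \left(- \frac{1}{975819}\right) = - \frac{1610033}{325273} \approx -4.9498$)
$z = - \frac{1098293}{1714995}$ ($z = \frac{-831201 + 1929494}{-1714399 + \left(192 - 788\right)} = \frac{1098293}{-1714399 - 596} = \frac{1098293}{-1714995} = 1098293 \left(- \frac{1}{1714995}\right) = - \frac{1098293}{1714995} \approx -0.64041$)
$M + z = - \frac{1610033}{325273} - \frac{1098293}{1714995} = - \frac{3118443603824}{557841568635}$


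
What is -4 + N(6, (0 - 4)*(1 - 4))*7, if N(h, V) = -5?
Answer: -39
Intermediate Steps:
-4 + N(6, (0 - 4)*(1 - 4))*7 = -4 - 5*7 = -4 - 35 = -39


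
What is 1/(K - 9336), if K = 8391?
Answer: -1/945 ≈ -0.0010582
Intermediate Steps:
1/(K - 9336) = 1/(8391 - 9336) = 1/(-945) = -1/945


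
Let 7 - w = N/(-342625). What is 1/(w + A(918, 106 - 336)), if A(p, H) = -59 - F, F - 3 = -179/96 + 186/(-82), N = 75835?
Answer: -269714400/13659898513 ≈ -0.019745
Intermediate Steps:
F = -4459/3936 (F = 3 + (-179/96 + 186/(-82)) = 3 + (-179*1/96 + 186*(-1/82)) = 3 + (-179/96 - 93/41) = 3 - 16267/3936 = -4459/3936 ≈ -1.1329)
w = 494842/68525 (w = 7 - 75835/(-342625) = 7 - 75835*(-1)/342625 = 7 - 1*(-15167/68525) = 7 + 15167/68525 = 494842/68525 ≈ 7.2213)
A(p, H) = -227765/3936 (A(p, H) = -59 - 1*(-4459/3936) = -59 + 4459/3936 = -227765/3936)
1/(w + A(918, 106 - 336)) = 1/(494842/68525 - 227765/3936) = 1/(-13659898513/269714400) = -269714400/13659898513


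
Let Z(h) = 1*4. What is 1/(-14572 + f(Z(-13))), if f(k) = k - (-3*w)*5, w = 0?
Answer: -1/14568 ≈ -6.8644e-5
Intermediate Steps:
Z(h) = 4
f(k) = k (f(k) = k - (-3*0)*5 = k - 0*5 = k - 1*0 = k + 0 = k)
1/(-14572 + f(Z(-13))) = 1/(-14572 + 4) = 1/(-14568) = -1/14568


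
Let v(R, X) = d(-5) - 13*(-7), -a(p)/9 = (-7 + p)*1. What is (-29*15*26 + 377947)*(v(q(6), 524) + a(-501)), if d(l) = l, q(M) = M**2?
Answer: 1707795146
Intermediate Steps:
a(p) = 63 - 9*p (a(p) = -9*(-7 + p) = 63 - 9*p)
v(R, X) = 86 (v(R, X) = -5 - 13*(-7) = -5 + 91 = 86)
(-29*15*26 + 377947)*(v(q(6), 524) + a(-501)) = (-29*15*26 + 377947)*(86 + (63 - 9*(-501))) = (-435*26 + 377947)*(86 + (63 + 4509)) = (-11310 + 377947)*(86 + 4572) = 366637*4658 = 1707795146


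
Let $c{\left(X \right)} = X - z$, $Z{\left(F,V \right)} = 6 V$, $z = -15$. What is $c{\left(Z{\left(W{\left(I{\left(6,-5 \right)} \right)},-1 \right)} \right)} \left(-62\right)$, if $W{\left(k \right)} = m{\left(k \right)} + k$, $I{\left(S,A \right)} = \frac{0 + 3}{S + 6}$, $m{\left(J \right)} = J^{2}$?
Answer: $-558$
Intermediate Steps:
$I{\left(S,A \right)} = \frac{3}{6 + S}$
$W{\left(k \right)} = k + k^{2}$ ($W{\left(k \right)} = k^{2} + k = k + k^{2}$)
$c{\left(X \right)} = 15 + X$ ($c{\left(X \right)} = X - -15 = X + 15 = 15 + X$)
$c{\left(Z{\left(W{\left(I{\left(6,-5 \right)} \right)},-1 \right)} \right)} \left(-62\right) = \left(15 + 6 \left(-1\right)\right) \left(-62\right) = \left(15 - 6\right) \left(-62\right) = 9 \left(-62\right) = -558$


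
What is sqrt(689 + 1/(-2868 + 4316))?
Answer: sqrt(361157626)/724 ≈ 26.249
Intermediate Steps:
sqrt(689 + 1/(-2868 + 4316)) = sqrt(689 + 1/1448) = sqrt(997673/1448) = sqrt(361157626)/724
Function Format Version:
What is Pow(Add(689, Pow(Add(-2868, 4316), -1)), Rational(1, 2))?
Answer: Mul(Rational(1, 724), Pow(361157626, Rational(1, 2))) ≈ 26.249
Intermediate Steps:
Pow(Add(689, Pow(Add(-2868, 4316), -1)), Rational(1, 2)) = Pow(Add(689, Pow(1448, -1)), Rational(1, 2)) = Pow(Add(689, Rational(1, 1448)), Rational(1, 2)) = Pow(Rational(997673, 1448), Rational(1, 2)) = Mul(Rational(1, 724), Pow(361157626, Rational(1, 2)))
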